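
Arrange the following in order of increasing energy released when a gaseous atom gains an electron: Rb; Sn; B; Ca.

Ca, B, Rb, Sn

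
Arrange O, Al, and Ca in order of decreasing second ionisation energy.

O > Al > Ca

After 1 electron has been removed, what remains? O⁺ still has 5 valence electrons; Al⁺ still has 2 valence electrons; Ca⁺ still has 1 valence electron.
All are still removing valence electrons, so compare the +1 ions as you would atoms: IE_2 generally rises across a period (higher Z_eff) and falls down a group (larger shell), subject to the usual subshell exceptions.
Valence configurations: O⁺ [He]2s²2p³, Al⁺ [Ne]3s², Ca⁺ [Ar]4s¹.
Tabulated IE_2 (kJ/mol): O 3388, Al 1817, Ca 1145.
Overall IE_2 order: Ca < Al < O.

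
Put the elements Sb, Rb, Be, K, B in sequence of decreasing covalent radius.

Rb, K, Sb, Be, B

Be is in period 2, group 2; B is in period 2, group 13; K is in period 4, group 1; Rb is in period 5, group 1; Sb is in period 5, group 15.
Moving right in a period, electrons are added to the same shell under a stronger nuclear pull, so atoms get smaller; moving down, a new shell is opened and atoms get larger.
These span different periods and groups, so the two trends combine.
Be > B: Be lies to the left of B in period 2, so the across-period effect alone puts Be larger.
Sb > Be: period and group pull opposite ways; the down-group shift dominates (140 vs 102 pm).
K > Sb: the two effects oppose for this pair; the across-period effect wins (196 vs 140 pm).
Rb > K: they share group 1; the group trend gives Rb the larger value.
Tabulated atomic radius (pm): Be 102, B 85, K 196, Rb 210, Sb 140.
So from largest to smallest: Rb > K > Sb > Be > B.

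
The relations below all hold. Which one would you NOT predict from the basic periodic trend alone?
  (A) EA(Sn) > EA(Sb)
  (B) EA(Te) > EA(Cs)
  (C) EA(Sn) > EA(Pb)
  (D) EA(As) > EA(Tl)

(A)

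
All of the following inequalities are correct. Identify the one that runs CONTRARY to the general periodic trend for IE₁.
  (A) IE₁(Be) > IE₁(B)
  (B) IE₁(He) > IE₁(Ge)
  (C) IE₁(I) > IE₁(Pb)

(A)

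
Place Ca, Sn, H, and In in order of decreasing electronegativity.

H is in period 1, group 1; Ca is in period 4, group 2; In is in period 5, group 13; Sn is in period 5, group 14.
EN rises left→right (higher Z_eff, smaller atoms) and falls top→bottom (larger, more shielded atoms).
Here both period and group differ, so the two effects have to be weighed against each other.
In > Ca: the two effects oppose for this pair; the across-period effect wins (1.78 vs 1.00).
Sn > In: both are in period 5; the period trend gives Sn the larger value.
H > Sn: the two effects oppose for this pair; the down-group effect wins (2.20 vs 1.96).
Approximate values (Pauling): H 2.20, Ca 1.00, In 1.78, Sn 1.96.
So from highest to lowest: H > Sn > In > Ca.

H, Sn, In, Ca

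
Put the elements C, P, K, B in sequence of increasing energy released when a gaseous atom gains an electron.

B < K < P < C

Atoms with high Z_eff and room in the valence shell (especially the halogens) have the most exothermic electron affinities.
Here both period and group differ, so the two effects have to be weighed against each other.
K > B: this pair runs against the simple trend — see the exception note.
P > K: both effects reinforce here, so P is clearly the higher of the two.
C > P: the two effects oppose for this pair; the down-group effect wins (122 vs 72 kJ/mol).
Note the exception: K has a higher electron affinity than B, contrary to the simple trend — B's ns²np¹ configuration gives only a small electron affinity — the sparsely filled np subshell binds an added electron weakly.
Tabulated electron affinity (kJ/mol): B 27, C 122, P 72, K 48.
So from lowest to highest: B < K < P < C.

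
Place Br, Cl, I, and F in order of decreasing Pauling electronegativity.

F, Cl, Br, I

EN rises left→right (higher Z_eff, smaller atoms) and falls top→bottom (larger, more shielded atoms).
All are in group 17, so electronegativity increases up the group.
So from highest to lowest: F > Cl > Br > I.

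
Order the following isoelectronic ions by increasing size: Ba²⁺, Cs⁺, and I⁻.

All of these have 54 electrons, so size is governed by nuclear charge alone: the more protons, the stronger the pull on the same electron cloud, and the smaller the ion.
Nuclear charges: Ba²⁺ (Z=56), Cs⁺ (Z=55), I⁻ (Z=53).
Smallest to largest: Ba²⁺ < Cs⁺ < I⁻.

Ba²⁺, Cs⁺, I⁻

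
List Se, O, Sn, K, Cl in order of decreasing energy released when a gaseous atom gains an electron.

O is in period 2, group 16; Cl is in period 3, group 17; K is in period 4, group 1; Se is in period 4, group 16; Sn is in period 5, group 14.
EA tends to increase across a period and decrease down a group, though the pattern is less regular than for IE or radius.
Neither a single period nor a single group — weigh both effects.
Sn > K: the two effects oppose for this pair; the across-period effect wins (107 vs 48 kJ/mol).
O > Sn: relative to Sn, both the across-period and down-group shifts push O's electron affinity up.
Se > O: this pair runs against the simple trend — see the exception note.
Cl > Se: both effects reinforce here, so Cl is clearly the higher of the two.
Note the exception: Se has a higher electron affinity than O, contrary to the simple trend — O's compact 2p subshell gives strong electron–electron repulsion on the added electron.
Tabulated electron affinity (kJ/mol): O 141, Cl 349, K 48, Se 195, Sn 107.
So from highest to lowest: Cl > Se > O > Sn > K.

Cl > Se > O > Sn > K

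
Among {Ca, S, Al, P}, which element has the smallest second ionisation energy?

Ca

IE_2 is the cost of taking one more electron from the +1 cation: Ca⁺ still has 1 valence electron; S⁺ still has 5 valence electrons; Al⁺ still has 2 valence electrons; P⁺ still has 4 valence electrons.
All are still removing valence electrons, so compare the +1 ions as you would atoms: IE_2 generally rises across a period (higher Z_eff) and falls down a group (larger shell), subject to the usual subshell exceptions.
Valence configurations: Ca⁺ [Ar]4s¹, S⁺ [Ne]3s²3p³, Al⁺ [Ne]3s², P⁺ [Ne]3s²3p².
Approximate IE_2 values (kJ/mol): Ca 1145, S 2252, Al 1817, P 1907.
Hence IE_2: Ca < Al < P < S.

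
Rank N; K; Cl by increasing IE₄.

IE_4 is the cost of taking one more electron from the +3 cation: N³⁺ still has 2 valence electrons; K³⁺ is already 2 electrons into the core; Cl³⁺ still has 4 valence electrons.
Usually core removal costs more than valence removal, but here the competition is close: a tightly held n=2 valence electron can cost more to remove than an n=3 core electron, so the actual values have to decide it.
Valence configurations: N³⁺ [He]2s², Cl³⁺ [Ne]3s²3p².
Tabulated IE_4 (kJ/mol): N 7475, K 5877, Cl 5159.
So the fourth ionization energies run Cl < K < N.

Cl < K < N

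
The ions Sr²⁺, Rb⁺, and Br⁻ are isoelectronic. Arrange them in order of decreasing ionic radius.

Br⁻ > Rb⁺ > Sr²⁺

All of these have 36 electrons, so size is governed by nuclear charge alone: the more protons, the stronger the pull on the same electron cloud, and the smaller the ion.
Nuclear charges: Sr²⁺ (Z=38), Rb⁺ (Z=37), Br⁻ (Z=35).
Largest to smallest: Br⁻ > Rb⁺ > Sr²⁺.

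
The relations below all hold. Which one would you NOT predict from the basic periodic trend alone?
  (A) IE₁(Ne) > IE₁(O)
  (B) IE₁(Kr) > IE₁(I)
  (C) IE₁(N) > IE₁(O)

(C)

The general trend: first ionisation energy increases across a period and decreases down a group.
(A) Ne (period 2, group 18) vs O (period 2, group 16): the stated order agrees with the simple trend.
(B) Kr (period 4, group 18) vs I (period 5, group 17): the stated order agrees with the simple trend.
(C) N (period 2, group 15) vs O (period 2, group 16): the stated order contradicts the simple trend.
The exception is (C): pairing an electron in O's 2p⁴ costs repulsion energy, so O ionizes more easily than half-filled N (2p³).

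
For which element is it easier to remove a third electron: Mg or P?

P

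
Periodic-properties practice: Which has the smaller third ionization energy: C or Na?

C

Consider each +2 ion: C²⁺ still has 2 valence electrons; Na²⁺ is already 1 electron into the core.
Breaking into a closed-shell core is much more expensive than removing a leftover valence electron — Na has the largest IE_3 here.
Approximate IE_3 values (kJ/mol): C 4620, Na 6910.
Hence IE_3: C < Na.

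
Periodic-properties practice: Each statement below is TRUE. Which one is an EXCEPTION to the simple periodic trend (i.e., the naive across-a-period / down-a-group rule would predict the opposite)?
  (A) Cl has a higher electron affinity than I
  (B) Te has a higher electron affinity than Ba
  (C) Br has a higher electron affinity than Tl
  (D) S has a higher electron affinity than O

(D)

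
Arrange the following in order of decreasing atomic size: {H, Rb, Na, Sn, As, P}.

H is in period 1, group 1; Na is in period 3, group 1; P is in period 3, group 15; As is in period 4, group 15; Rb is in period 5, group 1; Sn is in period 5, group 14.
Radius decreases left→right (rising Z_eff, same n) and increases top→bottom (higher n).
Here both period and group differ, so the two effects have to be weighed against each other.
P > H: the two effects oppose for this pair; the down-group effect wins (111 vs 32 pm).
As > P: they share group 15; the group trend gives As the larger value.
Sn > As: relative to As, both the across-period and down-group shifts push Sn's atomic radius up.
Na > Sn: period and group pull opposite ways; the across-period shift dominates (155 vs 140 pm).
Rb > Na: they share group 1; the group trend gives Rb the larger value.
For reference (pm): H 32, Na 155, P 111, As 121, Rb 210, Sn 140.
So from largest to smallest: Rb > Na > Sn > As > P > H.

Rb, Na, Sn, As, P, H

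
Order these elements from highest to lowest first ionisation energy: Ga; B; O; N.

B is in period 2, group 13; N is in period 2, group 15; O is in period 2, group 16; Ga is in period 4, group 13.
Across a period the outer electron is held more tightly (higher IE₁); down a group it sits in a higher shell, more shielded, and comes off more easily.
Here both period and group differ, so the two effects have to be weighed against each other.
B > Ga: they share group 13; the group trend gives B the larger value.
O > B: both are in period 2; the period trend gives O the larger value.
N > O: this pair runs against the simple trend — see the exception note.
Note the exception: N has a higher first ionization energy than O, contrary to the simple trend — pairing an electron in O's 2p⁴ costs repulsion energy, so O ionizes more easily than half-filled N (2p³).
Tabulated first ionization energy (kJ/mol): B 801, N 1402, O 1314, Ga 579.
So from highest to lowest: N > O > B > Ga.

N > O > B > Ga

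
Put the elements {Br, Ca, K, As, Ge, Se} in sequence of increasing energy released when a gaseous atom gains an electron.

K is in period 4, group 1; Ca is in period 4, group 2; Ge is in period 4, group 14; As is in period 4, group 15; Se is in period 4, group 16; Br is in period 4, group 17.
EA tends to increase across a period and decrease down a group, though the pattern is less regular than for IE or radius.
All lie in period 4; the across-period trend (electron affinity increases left to right) applies, with the exception below.
Note the exception: K has a higher electron affinity than Ca, contrary to the simple trend — adding an electron to Ca (ns²) has to open a new, higher-energy np subshell, which is unfavourable.
Note the exception: Ge has a higher electron affinity than As, contrary to the simple trend — adding an electron to As's half-filled 4p³ is unfavourable, so Ge (4p²) has the more exothermic EA.
Approximate values (kJ/mol): K 48, Ca 2, Ge 119, As 78, Se 195, Br 325.
So from lowest to highest: Ca < K < As < Ge < Se < Br.

Ca < K < As < Ge < Se < Br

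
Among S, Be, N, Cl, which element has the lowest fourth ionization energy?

S

Consider each +3 ion: S³⁺ still has 3 valence electrons; Be³⁺ is already 1 electron into the core; N³⁺ still has 2 valence electrons; Cl³⁺ still has 4 valence electrons.
Breaking into a closed-shell core is much more expensive than removing a leftover valence electron — Be has the largest IE_4 here.
Valence configurations: S³⁺ [Ne]3s²3p¹, N³⁺ [He]2s², Cl³⁺ [Ne]3s²3p².
Tabulated IE_4 (kJ/mol): S 4556, Be 21007, N 7475, Cl 5159.
Overall IE_4 order: S < Cl < N < Be.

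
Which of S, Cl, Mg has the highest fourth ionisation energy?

Mg

IE_4 is the cost of taking one more electron from the +3 cation: S³⁺ still has 3 valence electrons; Cl³⁺ still has 4 valence electrons; Mg³⁺ is already 1 electron into the core.
Core electrons are held far more tightly than valence electrons, so Mg tops the IE_4 order.
Valence configurations: S³⁺ [Ne]3s²3p¹, Cl³⁺ [Ne]3s²3p².
Approximate IE_4 values (kJ/mol): S 4556, Cl 5159, Mg 10543.
Overall IE_4 order: S < Cl < Mg.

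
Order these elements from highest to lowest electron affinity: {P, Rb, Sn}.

Sn > P > Rb

P is in period 3, group 15; Rb is in period 5, group 1; Sn is in period 5, group 14.
Electron affinity generally becomes more exothermic across a period toward the halogens and less exothermic down a group.
Neither a single period nor a single group — weigh both effects.
P > Rb: both effects reinforce here, so P is clearly the higher of the two.
Sn > P: this pair runs against the simple trend — see the exception note.
Note the exception: Sn has a higher electron affinity than P, contrary to the simple trend — adding an electron to P's half-filled np³ subshell costs electron-pairing energy.
For reference (kJ/mol): P 72, Rb 47, Sn 107.
So from highest to lowest: Sn > P > Rb.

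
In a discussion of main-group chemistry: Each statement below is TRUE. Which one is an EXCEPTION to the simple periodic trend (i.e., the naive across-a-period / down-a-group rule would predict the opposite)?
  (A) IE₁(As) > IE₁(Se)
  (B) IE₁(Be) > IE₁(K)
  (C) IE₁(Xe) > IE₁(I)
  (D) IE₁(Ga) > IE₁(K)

The general trend: first ionisation energy increases across a period and decreases down a group.
(A) As (period 4, group 15) vs Se (period 4, group 16): the stated order contradicts the simple trend.
(B) Be (period 2, group 2) vs K (period 4, group 1): the stated order agrees with the simple trend.
(C) Xe (period 5, group 18) vs I (period 5, group 17): the stated order agrees with the simple trend.
(D) Ga (period 4, group 13) vs K (period 4, group 1): the stated order agrees with the simple trend.
The exception is (A): Se (4p⁴) ionizes more easily than half-filled As (4p³).

(A)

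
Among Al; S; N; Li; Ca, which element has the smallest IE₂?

Ca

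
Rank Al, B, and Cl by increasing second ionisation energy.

IE_2 is the cost of taking one more electron from the +1 cation: Al⁺ still has 2 valence electrons; B⁺ still has 2 valence electrons; Cl⁺ still has 6 valence electrons.
All are still removing valence electrons, so compare the +1 ions as you would atoms: IE_2 generally rises across a period (higher Z_eff) and falls down a group (larger shell), subject to the usual subshell exceptions.
Valence configurations: Al⁺ [Ne]3s², B⁺ [He]2s², Cl⁺ [Ne]3s²3p⁴.
Tabulated IE_2 (kJ/mol): Al 1817, B 2427, Cl 2298.
Hence IE_2: Al < Cl < B.

Al, Cl, B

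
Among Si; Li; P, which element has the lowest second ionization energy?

Si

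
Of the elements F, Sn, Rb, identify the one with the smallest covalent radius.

F is in period 2, group 17; Rb is in period 5, group 1; Sn is in period 5, group 14.
Radius decreases left→right (rising Z_eff, same n) and increases top→bottom (higher n).
These span different periods and groups, so the two trends combine.
Sn > F: both effects reinforce here, so Sn is clearly the larger of the two.
Rb > Sn: both are in period 5; the period trend gives Rb the larger value.
For reference (pm): F 64, Rb 210, Sn 140.
The smallest covalent radius among these belongs to F.

F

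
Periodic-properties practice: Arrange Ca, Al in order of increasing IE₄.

Ca < Al

After 3 electrons have been removed, what remains? Ca³⁺ is already 1 electron into the core; Al³⁺ is the bare [Ne] core.
All of these are removing an electron from a noble-gas core or deeper; the smaller core (lower principal quantum number) is held far more tightly, and within a period the higher nuclear charge binds the same core more tightly.
Tabulated IE_4 (kJ/mol): Ca 6491, Al 11577.
So the fourth ionization energies run Ca < Al.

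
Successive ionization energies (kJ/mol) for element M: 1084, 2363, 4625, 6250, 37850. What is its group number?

Look for the largest jump between consecutive ionization energies: IE5/IE4 ≈ 6.1, far larger than any earlier ratio.
That jump marks the point where a core electron is being removed. So the atom has 4 valence electrons.
A main-group element with 4 valence electrons is in group 14.

Group 14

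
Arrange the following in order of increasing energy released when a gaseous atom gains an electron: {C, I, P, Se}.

P < C < Se < I

Electron affinity generally becomes more exothermic across a period toward the halogens and less exothermic down a group.
These sit on a diagonal, where the across-period and down-group effects partly cancel.
C > P: the two effects oppose for this pair; the down-group effect wins (122 vs 72 kJ/mol).
Se > C: period and group pull opposite ways; the across-period shift dominates (195 vs 122 kJ/mol).
I > Se: period and group pull opposite ways; the across-period shift dominates (295 vs 195 kJ/mol).
Tabulated electron affinity (kJ/mol): C 122, P 72, Se 195, I 295.
So from lowest to highest: P < C < Se < I.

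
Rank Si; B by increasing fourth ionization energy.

IE_4 is the cost of taking one more electron from the +3 cation: Si³⁺ still has 1 valence electron; B³⁺ is the bare [He] core.
Core electrons are held far more tightly than valence electrons, so B tops the IE_4 order.
Approximate IE_4 values (kJ/mol): Si 4356, B 25026.
Putting it together, IE_4: Si < B.

Si < B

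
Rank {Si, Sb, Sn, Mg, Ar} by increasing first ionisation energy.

Mg is in period 3, group 2; Si is in period 3, group 14; Ar is in period 3, group 18; Sn is in period 5, group 14; Sb is in period 5, group 15.
First ionization energy rises across a period (greater Z_eff holds electrons more tightly) and falls down a group (valence electrons are farther from the nucleus).
These span different periods and groups, so the two trends combine.
Mg > Sn: period and group pull opposite ways; the down-group shift dominates (738 vs 709 kJ/mol).
Si > Mg: Si lies to the right of Mg in period 3, so the across-period effect alone puts Si higher.
Sb > Si: period and group pull opposite ways; the across-period shift dominates (831 vs 786 kJ/mol).
Ar > Sb: both effects reinforce here, so Ar is clearly the higher of the two.
Tabulated first ionization energy (kJ/mol): Mg 738, Si 786, Ar 1521, Sn 709, Sb 831.
So from lowest to highest: Sn < Mg < Si < Sb < Ar.

Sn, Mg, Si, Sb, Ar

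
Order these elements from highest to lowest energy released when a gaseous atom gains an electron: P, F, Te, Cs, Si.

F > Te > Si > P > Cs

F is in period 2, group 17; Si is in period 3, group 14; P is in period 3, group 15; Te is in period 5, group 16; Cs is in period 6, group 1.
EA tends to increase across a period and decrease down a group, though the pattern is less regular than for IE or radius.
Neither a single period nor a single group — weigh both effects.
P > Cs: relative to Cs, both the across-period and down-group shifts push P's electron affinity up.
Si > P: this pair runs against the simple trend — see the exception note.
Te > Si: the two effects oppose for this pair; the across-period effect wins (190 vs 134 kJ/mol).
F > Te: both effects reinforce here, so F is clearly the higher of the two.
Note the exception: Si has a higher electron affinity than P, contrary to the simple trend — adding an electron to P's half-filled 3p³ is unfavourable, so Si (3p²) has the more exothermic EA.
Approximate values (kJ/mol): F 328, Si 134, P 72, Te 190, Cs 46.
So from highest to lowest: F > Te > Si > P > Cs.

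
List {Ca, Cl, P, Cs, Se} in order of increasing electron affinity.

P is in period 3, group 15; Cl is in period 3, group 17; Ca is in period 4, group 2; Se is in period 4, group 16; Cs is in period 6, group 1.
Electron affinity generally becomes more exothermic across a period toward the halogens and less exothermic down a group.
Here both period and group differ, so the two effects have to be weighed against each other.
Cs > Ca: this pair runs against the simple trend — see the exception note.
P > Cs: relative to Cs, both the across-period and down-group shifts push P's electron affinity up.
Se > P: period and group pull opposite ways; the across-period shift dominates (195 vs 72 kJ/mol).
Cl > Se: relative to Se, both the across-period and down-group shifts push Cl's electron affinity up.
Note the exception: Cs has a higher electron affinity than Ca, contrary to the simple trend — adding an electron to Ca (ns²) has to open a new, higher-energy np subshell, which is unfavourable.
Tabulated electron affinity (kJ/mol): P 72, Cl 349, Ca 2, Se 195, Cs 46.
So from lowest to highest: Ca < Cs < P < Se < Cl.

Ca < Cs < P < Se < Cl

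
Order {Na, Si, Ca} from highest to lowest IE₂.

Na > Si > Ca

After 1 electron has been removed, what remains? Na⁺ is the bare [Ne] core; Si⁺ still has 3 valence electrons; Ca⁺ still has 1 valence electron.
Breaking into a closed-shell core is much more expensive than removing a leftover valence electron — Na has the largest IE_2 here.
Valence configurations: Si⁺ [Ne]3s²3p¹, Ca⁺ [Ar]4s¹.
Tabulated IE_2 (kJ/mol): Na 4562, Si 1577, Ca 1145.
Putting it together, IE_2: Ca < Si < Na.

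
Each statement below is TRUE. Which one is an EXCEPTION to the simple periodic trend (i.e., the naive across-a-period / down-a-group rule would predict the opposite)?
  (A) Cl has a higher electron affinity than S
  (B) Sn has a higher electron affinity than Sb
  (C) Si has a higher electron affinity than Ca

The general trend: electron affinity increases across a period and decreases down a group.
(A) Cl (period 3, group 17) vs S (period 3, group 16): the stated order agrees with the simple trend.
(B) Sn (period 5, group 14) vs Sb (period 5, group 15): the stated order contradicts the simple trend.
(C) Si (period 3, group 14) vs Ca (period 4, group 2): the stated order agrees with the simple trend.
The exception is (B): adding an electron to Sb's half-filled 5p³ is unfavourable, so Sn has the more exothermic EA.

(B)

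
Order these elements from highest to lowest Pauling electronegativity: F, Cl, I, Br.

F is in period 2, group 17; Cl is in period 3, group 17; Br is in period 4, group 17; I is in period 5, group 17.
Electronegativity increases across a period and decreases down a group, tracking effective nuclear charge and atomic size.
All are in group 17, so electronegativity increases up the group.
So from highest to lowest: F > Cl > Br > I.

F > Cl > Br > I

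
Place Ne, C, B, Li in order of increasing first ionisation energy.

Li is in period 2, group 1; B is in period 2, group 13; C is in period 2, group 14; Ne is in period 2, group 18.
IE₁ increases left→right with effective nuclear charge and decreases top→bottom as the valence shell moves farther out.
All lie in period 2, so first ionization energy increases left to right.
So from lowest to highest: Li < B < C < Ne.

Li, B, C, Ne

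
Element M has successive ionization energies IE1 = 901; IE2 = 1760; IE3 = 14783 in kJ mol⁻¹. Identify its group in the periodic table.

Group 2

Look for the largest jump between consecutive ionization energies: IE3/IE2 ≈ 8.4, far larger than any earlier ratio.
That jump marks the point where a core electron is being removed. So the atom has 2 valence electrons.
A main-group element with 2 valence electrons is in group 2.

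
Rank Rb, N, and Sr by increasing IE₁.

N is in period 2, group 15; Rb is in period 5, group 1; Sr is in period 5, group 2.
Removing the outermost electron gets harder across a period and easier down a group.
These span different periods and groups, so the two trends combine.
Sr > Rb: both are in period 5; the period trend gives Sr the larger value.
N > Sr: relative to Sr, both the across-period and down-group shifts push N's first ionization energy up.
For reference (kJ/mol): N 1402, Rb 403, Sr 550.
So from lowest to highest: Rb < Sr < N.

Rb, Sr, N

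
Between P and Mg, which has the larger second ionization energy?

IE_2 is the cost of taking one more electron from the +1 cation: P⁺ still has 4 valence electrons; Mg⁺ still has 1 valence electron.
All are still removing valence electrons, so compare the +1 ions as you would atoms: IE_2 generally rises across a period (higher Z_eff) and falls down a group (larger shell), subject to the usual subshell exceptions.
Valence configurations: P⁺ [Ne]3s²3p², Mg⁺ [Ne]3s¹.
Tabulated IE_2 (kJ/mol): P 1907, Mg 1451.
Putting it together, IE_2: Mg < P.

P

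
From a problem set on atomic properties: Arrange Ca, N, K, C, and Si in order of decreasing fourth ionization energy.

N > Ca > C > K > Si

Consider each +3 ion: Ca³⁺ is already 1 electron into the core; N³⁺ still has 2 valence electrons; K³⁺ is already 2 electrons into the core; C³⁺ still has 1 valence electron; Si³⁺ still has 1 valence electron.
Usually core removal costs more than valence removal, but here the competition is close: a tightly held n=2 valence electron can cost more to remove than an n=3 core electron, so the actual values have to decide it.
Valence configurations: N³⁺ [He]2s², C³⁺ [He]2s¹, Si³⁺ [Ne]3s¹.
The numbers (kJ/mol): Ca 6491, N 7475, K 5877, C 6223, Si 4356.
Overall IE_4 order: Si < K < C < Ca < N.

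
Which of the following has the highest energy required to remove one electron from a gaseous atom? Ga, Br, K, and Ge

K is in period 4, group 1; Ga is in period 4, group 13; Ge is in period 4, group 14; Br is in period 4, group 17.
IE₁ increases left→right with effective nuclear charge and decreases top→bottom as the valence shell moves farther out.
All lie in period 4, so first ionization energy increases left to right.
The highest energy required to remove one electron from a gaseous atom among these belongs to Br.

Br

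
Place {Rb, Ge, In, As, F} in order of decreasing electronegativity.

F is in period 2, group 17; Ge is in period 4, group 14; As is in period 4, group 15; Rb is in period 5, group 1; In is in period 5, group 13.
Electronegativity increases across a period and decreases down a group, tracking effective nuclear charge and atomic size.
Here both period and group differ, so the two effects have to be weighed against each other.
In > Rb: both are in period 5; the period trend gives In the larger value.
Ge > In: relative to In, both the across-period and down-group shifts push Ge's electronegativity up.
As > Ge: As lies to the right of Ge in period 4, so the across-period effect alone puts As higher.
F > As: relative to As, both the across-period and down-group shifts push F's electronegativity up.
Tabulated electronegativity (Pauling): F 3.98, Ge 2.01, As 2.18, Rb 0.82, In 1.78.
So from highest to lowest: F > As > Ge > In > Rb.

F, As, Ge, In, Rb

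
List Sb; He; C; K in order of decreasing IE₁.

He is in period 1, group 18; C is in period 2, group 14; K is in period 4, group 1; Sb is in period 5, group 15.
IE₁ increases left→right with effective nuclear charge and decreases top→bottom as the valence shell moves farther out.
Here both period and group differ, so the two effects have to be weighed against each other.
Sb > K: the two effects oppose for this pair; the across-period effect wins (831 vs 419 kJ/mol).
C > Sb: the two effects oppose for this pair; the down-group effect wins (1086 vs 831 kJ/mol).
He > C: relative to C, both the across-period and down-group shifts push He's first ionization energy up.
For reference (kJ/mol): He 2372, C 1086, K 419, Sb 831.
So from highest to lowest: He > C > Sb > K.

He > C > Sb > K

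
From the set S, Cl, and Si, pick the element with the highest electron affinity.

Cl

Si is in period 3, group 14; S is in period 3, group 16; Cl is in period 3, group 17.
Electron affinity generally becomes more exothermic across a period toward the halogens and less exothermic down a group.
All lie in period 3, so electron affinity increases left to right.
The highest electron affinity among these belongs to Cl.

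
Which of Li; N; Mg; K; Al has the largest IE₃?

Consider each +2 ion: Li²⁺ is already 1 electron into the core; N²⁺ still has 3 valence electrons; Mg²⁺ is the bare [Ne] core; K²⁺ is already 1 electron into the core; Al²⁺ still has 1 valence electron.
Usually core removal costs more than valence removal, but here the competition is close: a tightly held n=2 valence electron can cost more to remove than an n=3 core electron, so the actual values have to decide it.
Valence configurations: N²⁺ [He]2s²2p¹, Al²⁺ [Ne]3s¹.
The numbers (kJ/mol): Li 11815, N 4578, Mg 7733, K 4420, Al 2745.
Hence IE_3: Al < K < N < Mg < Li.

Li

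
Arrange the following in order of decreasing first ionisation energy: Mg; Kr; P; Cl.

Kr > Cl > P > Mg

Removing the outermost electron gets harder across a period and easier down a group.
Neither a single period nor a single group — weigh both effects.
P > Mg: P lies to the right of Mg in period 3, so the across-period effect alone puts P higher.
Cl > P: Cl lies to the right of P in period 3, so the across-period effect alone puts Cl higher.
Kr > Cl: the two effects oppose for this pair; the across-period effect wins (1351 vs 1251 kJ/mol).
Tabulated first ionization energy (kJ/mol): Mg 738, P 1012, Cl 1251, Kr 1351.
So from highest to lowest: Kr > Cl > P > Mg.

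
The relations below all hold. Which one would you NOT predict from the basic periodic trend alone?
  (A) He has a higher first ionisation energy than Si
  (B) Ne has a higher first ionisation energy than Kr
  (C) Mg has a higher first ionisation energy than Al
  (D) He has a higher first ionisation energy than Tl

(C)

The general trend: first ionisation energy increases across a period and decreases down a group.
(A) He (period 1, group 18) vs Si (period 3, group 14): the stated order agrees with the simple trend.
(B) Ne (period 2, group 18) vs Kr (period 4, group 18): the stated order agrees with the simple trend.
(C) Mg (period 3, group 2) vs Al (period 3, group 13): the stated order contradicts the simple trend.
(D) He (period 1, group 18) vs Tl (period 6, group 13): the stated order agrees with the simple trend.
The exception is (C): Al's single 3p electron is easier to remove than one from Mg's filled 3s².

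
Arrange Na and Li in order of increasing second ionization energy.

The second ionization energy removes an electron from the +1 ion. For each element: Na⁺ is the bare [Ne] core; Li⁺ is the bare [He] core.
All of these are removing an electron from a noble-gas core or deeper; the smaller core (lower principal quantum number) is held far more tightly, and within a period the higher nuclear charge binds the same core more tightly.
Approximate IE_2 values (kJ/mol): Na 4562, Li 7298.
Putting it together, IE_2: Na < Li.

Na < Li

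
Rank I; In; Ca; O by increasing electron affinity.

Ca < In < O < I

O is in period 2, group 16; Ca is in period 4, group 2; In is in period 5, group 13; I is in period 5, group 17.
Electron affinity generally becomes more exothermic across a period toward the halogens and less exothermic down a group.
Neither a single period nor a single group — weigh both effects.
In > Ca: the two effects oppose for this pair; the across-period effect wins (29 vs 2 kJ/mol).
O > In: relative to In, both the across-period and down-group shifts push O's electron affinity up.
I > O: the two effects oppose for this pair; the across-period effect wins (295 vs 141 kJ/mol).
Tabulated electron affinity (kJ/mol): O 141, Ca 2, In 29, I 295.
So from lowest to highest: Ca < In < O < I.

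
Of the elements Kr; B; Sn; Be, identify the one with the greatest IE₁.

Be is in period 2, group 2; B is in period 2, group 13; Kr is in period 4, group 18; Sn is in period 5, group 14.
IE₁ increases left→right with effective nuclear charge and decreases top→bottom as the valence shell moves farther out.
Here both period and group differ, so the two effects have to be weighed against each other.
B > Sn: the two effects oppose for this pair; the down-group effect wins (801 vs 709 kJ/mol).
Be > B: this pair runs against the simple trend — see the exception note.
Kr > Be: the two effects oppose for this pair; the across-period effect wins (1351 vs 900 kJ/mol).
Note the exception: Be has a higher first ionization energy than B, contrary to the simple trend — removing B's lone 2p electron is easier than breaking Be's filled 2s².
For reference (kJ/mol): Be 900, B 801, Kr 1351, Sn 709.
The greatest IE₁ among these belongs to Kr.

Kr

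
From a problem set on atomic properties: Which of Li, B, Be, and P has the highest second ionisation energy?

The second ionization energy removes an electron from the +1 ion. For each element: Li⁺ is the bare [He] core; B⁺ still has 2 valence electrons; Be⁺ still has 1 valence electron; P⁺ still has 4 valence electrons.
Breaking into a closed-shell core is much more expensive than removing a leftover valence electron — Li has the largest IE_2 here.
Valence configurations: B⁺ [He]2s², Be⁺ [He]2s¹, P⁺ [Ne]3s²3p².
Approximate IE_2 values (kJ/mol): Li 7298, B 2427, Be 1757, P 1907.
Putting it together, IE_2: Be < P < B < Li.

Li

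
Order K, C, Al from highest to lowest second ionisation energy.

K > C > Al

The second ionization energy removes an electron from the +1 ion. For each element: K⁺ is the bare [Ar] core; C⁺ still has 3 valence electrons; Al⁺ still has 2 valence electrons.
Core electrons are held far more tightly than valence electrons, so K tops the IE_2 order.
Valence configurations: C⁺ [He]2s²2p¹, Al⁺ [Ne]3s².
The numbers (kJ/mol): K 3052, C 2353, Al 1817.
Putting it together, IE_2: Al < C < K.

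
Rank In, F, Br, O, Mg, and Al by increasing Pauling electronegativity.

Mg < Al < In < Br < O < F

O is in period 2, group 16; F is in period 2, group 17; Mg is in period 3, group 2; Al is in period 3, group 13; Br is in period 4, group 17; In is in period 5, group 13.
EN rises left→right (higher Z_eff, smaller atoms) and falls top→bottom (larger, more shielded atoms).
These span different periods and groups, so the two trends combine.
Al > Mg: Al lies to the right of Mg in period 3, so the across-period effect alone puts Al higher.
In > Al: this pair runs against the simple trend — see the exception note.
Br > In: both effects reinforce here, so Br is clearly the higher of the two.
O > Br: the two effects oppose for this pair; the down-group effect wins (3.44 vs 2.96).
F > O: both are in period 2; the period trend gives F the larger value.
Note the exception: In has a higher electronegativity than Al, contrary to the simple trend — poor shielding by filled d (and f) subshells raises the heavier element's effective nuclear charge more than the simple down-group trend predicts.
For reference (Pauling): O 3.44, F 3.98, Mg 1.31, Al 1.61, Br 2.96, In 1.78.
So from lowest to highest: Mg < Al < In < Br < O < F.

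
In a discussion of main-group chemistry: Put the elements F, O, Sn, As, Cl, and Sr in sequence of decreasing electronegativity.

O is in period 2, group 16; F is in period 2, group 17; Cl is in period 3, group 17; As is in period 4, group 15; Sr is in period 5, group 2; Sn is in period 5, group 14.
Atoms toward the upper right of the periodic table pull bonding electrons most strongly.
Here both period and group differ, so the two effects have to be weighed against each other.
Sn > Sr: Sn lies to the right of Sr in period 5, so the across-period effect alone puts Sn higher.
As > Sn: relative to Sn, both the across-period and down-group shifts push As's electronegativity up.
Cl > As: relative to As, both the across-period and down-group shifts push Cl's electronegativity up.
O > Cl: the two effects oppose for this pair; the down-group effect wins (3.44 vs 3.16).
F > O: both are in period 2; the period trend gives F the larger value.
Approximate values (Pauling): O 3.44, F 3.98, Cl 3.16, As 2.18, Sr 0.95, Sn 1.96.
So from highest to lowest: F > O > Cl > As > Sn > Sr.

F > O > Cl > As > Sn > Sr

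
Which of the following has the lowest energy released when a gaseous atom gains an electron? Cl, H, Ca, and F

Ca

H is in period 1, group 1; F is in period 2, group 17; Cl is in period 3, group 17; Ca is in period 4, group 2.
EA tends to increase across a period and decrease down a group, though the pattern is less regular than for IE or radius.
Neither a single period nor a single group — weigh both effects.
H > Ca: the two effects oppose for this pair; the down-group effect wins (73 vs 2 kJ/mol).
F > H: the two effects oppose for this pair; the across-period effect wins (328 vs 73 kJ/mol).
Cl > F: this pair runs against the simple trend — see the exception note.
Note the exception: Cl has a higher electron affinity than F, contrary to the simple trend — F's small 2p subshell makes the incoming electron feel strong e⁻–e⁻ repulsion, so Cl actually releases more energy on gaining an electron.
Tabulated electron affinity (kJ/mol): H 73, F 328, Cl 349, Ca 2.
The lowest energy released when a gaseous atom gains an electron among these belongs to Ca.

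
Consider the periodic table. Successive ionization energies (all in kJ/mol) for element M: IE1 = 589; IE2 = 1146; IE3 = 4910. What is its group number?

Group 2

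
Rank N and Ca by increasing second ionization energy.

Ca < N

After 1 electron has been removed, what remains? N⁺ still has 4 valence electrons; Ca⁺ still has 1 valence electron.
All are still removing valence electrons, so compare the +1 ions as you would atoms: IE_2 generally rises across a period (higher Z_eff) and falls down a group (larger shell), subject to the usual subshell exceptions.
Valence configurations: N⁺ [He]2s²2p², Ca⁺ [Ar]4s¹.
Tabulated IE_2 (kJ/mol): N 2856, Ca 1145.
Hence IE_2: Ca < N.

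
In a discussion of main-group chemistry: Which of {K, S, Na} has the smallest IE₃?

S

IE_3 is the cost of taking one more electron from the +2 cation: K²⁺ is already 1 electron into the core; S²⁺ still has 4 valence electrons; Na²⁺ is already 1 electron into the core.
Breaking into a closed-shell core is much more expensive than removing a leftover valence electron — K and Na have the largest IE_3 here.
The numbers (kJ/mol): K 4420, S 3357, Na 6910.
Hence IE_3: S < K < Na.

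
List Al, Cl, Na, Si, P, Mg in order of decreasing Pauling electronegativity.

Cl > P > Si > Al > Mg > Na

Na is in period 3, group 1; Mg is in period 3, group 2; Al is in period 3, group 13; Si is in period 3, group 14; P is in period 3, group 15; Cl is in period 3, group 17.
Smaller atoms with higher effective nuclear charge are more electronegative.
All lie in period 3, so electronegativity increases left to right.
So from highest to lowest: Cl > P > Si > Al > Mg > Na.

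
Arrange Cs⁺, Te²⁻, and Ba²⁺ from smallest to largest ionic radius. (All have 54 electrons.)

Ba²⁺, Cs⁺, Te²⁻

All of these have 54 electrons, so size is governed by nuclear charge alone: the more protons, the stronger the pull on the same electron cloud, and the smaller the ion.
Nuclear charges: Ba²⁺ (Z=56), Cs⁺ (Z=55), Te²⁻ (Z=52).
Smallest to largest: Ba²⁺ < Cs⁺ < Te²⁻.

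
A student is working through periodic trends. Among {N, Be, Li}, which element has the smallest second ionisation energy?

Be

IE_2 is the cost of taking one more electron from the +1 cation: N⁺ still has 4 valence electrons; Be⁺ still has 1 valence electron; Li⁺ is the bare [He] core.
Pulling an electron out of a noble-gas core costs far more than removing a remaining valence electron, so Li sits at the high end of IE_2.
Valence configurations: N⁺ [He]2s²2p², Be⁺ [He]2s¹.
Approximate IE_2 values (kJ/mol): N 2856, Be 1757, Li 7298.
So the second ionization energies run Be < N < Li.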